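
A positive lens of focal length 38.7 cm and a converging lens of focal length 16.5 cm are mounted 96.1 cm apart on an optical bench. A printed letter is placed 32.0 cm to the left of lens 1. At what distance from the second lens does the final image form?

17.5 cm

Lens 1: 1/d_i1 = 1/f₁ − 1/d_o1 = 1/(38.7) − 1/(32.0) = -0.005410, so d_i1 = -184.8 cm.
The intermediate image is 184.8 cm to the left of lens 1 (virtual), which is 96.1 − (-184.8) = 280.9 cm to the left of lens 2, so d_o2 = +280.9 cm.
Lens 2: 1/d_i2 = 1/f₂ − 1/d_o2 = 1/(16.5) − 1/(280.9) = 0.05705, so d_i2 = 17.5 cm.
The final image is real, 17.5 cm to the right of lens 2 (overall magnification ≈ -0.36).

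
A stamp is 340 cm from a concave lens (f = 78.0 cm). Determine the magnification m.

m = +0.187

For a concave lens, f = -78.0 cm.
1/d_i = 1/f − 1/d_o = 1/(-78.00) − 1/(340) = -0.01576, so d_i = -63.44 cm.
m = −d_i/d_o = −(-63.44)/(340) = +0.187.
The image is virtual, upright and reduced, on the same side as the object.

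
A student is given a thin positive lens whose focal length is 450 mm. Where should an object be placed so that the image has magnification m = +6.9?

385 mm

m = −d_i/d_o ⇒ d_i = −m·d_o.
1/f = 1/d_o + 1/d_i = 1/d_o − 1/(m·d_o) = (1 − 1/m)/d_o, so d_o = f(1 − 1/m) = (450.0)(1 − 1/(+6.9)) = 385 mm.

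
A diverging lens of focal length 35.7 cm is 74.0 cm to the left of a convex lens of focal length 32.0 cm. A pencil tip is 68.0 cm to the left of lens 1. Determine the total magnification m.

m = -0.168

f₁ = −35.7 cm (diverging).
Lens 1: 1/d_i1 = 1/(-35.7) − 1/(68.0) = -0.04272, so d_i1 = -23.41 cm; m₁ = −d_i1/d_o1 = +0.3443.
d_o2 = 74.0 − (-23.41) = 97.41 cm.
Lens 2: 1/d_i2 = 1/(32.0) − 1/(97.41) = 0.02098, so d_i2 = 47.66 cm; m₂ = −d_i2/d_o2 = -0.4892.
m = m₁·m₂ = (+0.3443)(-0.4892) = -0.168.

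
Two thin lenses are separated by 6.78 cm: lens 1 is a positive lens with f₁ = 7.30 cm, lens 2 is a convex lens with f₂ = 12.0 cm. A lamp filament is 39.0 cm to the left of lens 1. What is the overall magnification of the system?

Lens 1: 1/d_i1 = 1/(7.30) − 1/(39.0) = 0.1113, so d_i1 = 8.981 cm; m₁ = −d_i1/d_o1 = -0.2303.
d_o2 = 6.78 − (8.981) = -2.201 cm (virtual object).
Lens 2: 1/d_i2 = 1/(12.0) − 1/(-2.201) = 0.5377, so d_i2 = 1.860 cm; m₂ = −d_i2/d_o2 = +0.8450.
m = m₁·m₂ = (-0.2303)(+0.8450) = -0.195.

m = -0.195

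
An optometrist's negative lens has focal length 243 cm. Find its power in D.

For a negative lens, f = −243 cm.
f = -243 cm = -2.43 m.
P = 1/f = 1/(-2.43 m) = -0.412 D.

P = -0.412 D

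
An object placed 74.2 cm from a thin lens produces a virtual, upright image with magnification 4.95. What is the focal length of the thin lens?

f = 93.0 cm (converging)

m = −d_i/d_o ⇒ d_i = −m·d_o = −(+4.95)·(74.2) = -367.3 cm.
1/f = 1/d_o + 1/d_i = 1/(74.2) + 1/(-367.3) = 0.01075, so f = 93.0 cm.
Since f is positive, the thin lens is converging.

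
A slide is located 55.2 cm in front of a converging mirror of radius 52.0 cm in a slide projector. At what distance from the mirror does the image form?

49.2 cm

f = R/2 = 52.0/2 = 26.00 cm.
Mirror equation: 1/v = 1/f − 1/u = 1/(26.00) − 1/(55.2) = 0.03846 − 0.01812 = 0.02035, so v = 49.2 cm.
The image is real, inverted and reduced, in front of the mirror.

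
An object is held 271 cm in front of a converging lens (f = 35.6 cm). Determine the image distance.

41.0 cm

Lens equation: 1/d_i = 1/f − 1/d_o = 1/(35.60) − 1/(271) = 0.02809 − 0.003690 = 0.02440, so d_i = 41.0 cm.
The image is real, inverted and reduced, on the far side of the lens.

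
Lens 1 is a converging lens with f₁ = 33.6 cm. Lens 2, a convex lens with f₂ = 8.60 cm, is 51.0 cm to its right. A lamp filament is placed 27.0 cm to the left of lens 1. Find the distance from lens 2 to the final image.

9.01 cm

Lens 1: 1/d_i1 = 1/f₁ − 1/d_o1 = 1/(33.6) − 1/(27.0) = -0.007275, so d_i1 = -137.5 cm.
The intermediate image is 137.5 cm to the left of lens 1 (virtual), which is 51.0 − (-137.5) = 188.5 cm to the left of lens 2, so d_o2 = +188.5 cm.
Lens 2: 1/d_i2 = 1/f₂ − 1/d_o2 = 1/(8.60) − 1/(188.5) = 0.1110, so d_i2 = 9.01 cm.
The final image is real, 9.01 cm to the right of lens 2 (overall magnification ≈ -0.24).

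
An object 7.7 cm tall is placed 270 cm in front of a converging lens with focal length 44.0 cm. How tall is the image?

1/d_i = 1/f − 1/d_o = 1/(44.00) − 1/(270) = 0.01902, so d_i = 52.57 cm.
m = −d_i/d_o = -0.1947.
|h_i| = |m|·h_o = 0.1947 × 7.7 = 1.50 cm. The image is real, inverted and reduced, on the far side of the lens.

1.50 cm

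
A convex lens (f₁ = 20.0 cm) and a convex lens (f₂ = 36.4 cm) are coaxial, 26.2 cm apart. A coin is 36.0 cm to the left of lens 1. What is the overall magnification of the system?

m = -0.824

Lens 1: 1/d_i1 = 1/(20.0) − 1/(36.0) = 0.02222, so d_i1 = 45.00 cm; m₁ = −d_i1/d_o1 = -1.250.
d_o2 = 26.2 − (45.00) = -18.80 cm (virtual object).
Lens 2: 1/d_i2 = 1/(36.4) − 1/(-18.80) = 0.08066, so d_i2 = 12.40 cm; m₂ = −d_i2/d_o2 = +0.6594.
m = m₁·m₂ = (-1.250)(+0.6594) = -0.824.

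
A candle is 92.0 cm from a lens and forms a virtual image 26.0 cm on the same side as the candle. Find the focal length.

Virtual image ⇒ d_i = −26.0 cm.
1/f = 1/d_o + 1/d_i = 1/(92.0) + 1/(-26.0) = -0.02759, so f = -36.2 cm.
Since f is negative, the lens is diverging.

f = -36.2 cm (diverging)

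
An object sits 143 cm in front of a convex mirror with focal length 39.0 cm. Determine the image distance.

30.6 cm

For a convex mirror, f = -39.0 cm.
Mirror equation: 1/v = 1/f − 1/u = 1/(-39.00) − 1/(143) = -0.02564 − 0.006993 = -0.03263, so v = -30.6 cm.
The image is virtual, upright and reduced, behind the mirror.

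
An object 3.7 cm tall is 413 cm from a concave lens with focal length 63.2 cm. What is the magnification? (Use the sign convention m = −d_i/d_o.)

For a concave lens, f = -63.2 cm.
1/d_i = 1/f − 1/d_o = 1/(-63.20) − 1/(413) = -0.01824, so d_i = -54.81 cm.
m = −d_i/d_o = −(-54.81)/(413) = +0.133.
The image is virtual, upright and reduced, on the same side as the object.

m = +0.133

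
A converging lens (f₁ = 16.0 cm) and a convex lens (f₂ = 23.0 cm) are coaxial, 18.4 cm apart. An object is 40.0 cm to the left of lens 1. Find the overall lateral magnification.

Lens 1: 1/d_i1 = 1/(16.0) − 1/(40.0) = 0.03750, so d_i1 = 26.67 cm; m₁ = −d_i1/d_o1 = -0.6668.
d_o2 = 18.4 − (26.67) = -8.270 cm (virtual object).
Lens 2: 1/d_i2 = 1/(23.0) − 1/(-8.270) = 0.1644, so d_i2 = 6.083 cm; m₂ = −d_i2/d_o2 = +0.7355.
m = m₁·m₂ = (-0.6668)(+0.7355) = -0.490.

m = -0.490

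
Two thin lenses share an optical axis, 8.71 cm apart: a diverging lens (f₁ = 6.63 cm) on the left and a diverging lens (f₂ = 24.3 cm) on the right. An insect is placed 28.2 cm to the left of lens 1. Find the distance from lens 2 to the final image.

Lens 1 is diverging, so f₁ = −6.63 cm.
Lens 1: 1/d_i1 = 1/f₁ − 1/d_o1 = 1/(-6.63) − 1/(28.2) = -0.1863, so d_i1 = -5.368 cm.
The intermediate image is 5.368 cm to the left of lens 1 (virtual), which is 8.71 − (-5.368) = 14.08 cm to the left of lens 2, so d_o2 = +14.08 cm.
Lens 2 is diverging, so f₂ = −24.3 cm.
Lens 2: 1/d_i2 = 1/f₂ − 1/d_o2 = 1/(-24.3) − 1/(14.08) = -0.1122, so d_i2 = -8.91 cm.
The final image is virtual, 8.91 cm to the left of lens 2 (overall magnification ≈ 0.12).

8.91 cm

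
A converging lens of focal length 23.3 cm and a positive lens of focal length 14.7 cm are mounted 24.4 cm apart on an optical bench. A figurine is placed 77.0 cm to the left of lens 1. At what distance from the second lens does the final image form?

5.59 cm

Lens 1: 1/d_i1 = 1/f₁ − 1/d_o1 = 1/(23.3) − 1/(77.0) = 0.02993, so d_i1 = 33.41 cm.
The intermediate image is 33.41 cm to the right of lens 1, which lies 9.010 cm to the right of lens 2 — a virtual object — so d_o2 = −9.010 cm.
Lens 2: 1/d_i2 = 1/f₂ − 1/d_o2 = 1/(14.7) − 1/(-9.010) = 0.1790, so d_i2 = 5.59 cm.
The final image is real, 5.59 cm to the right of lens 2 (overall magnification ≈ -0.27).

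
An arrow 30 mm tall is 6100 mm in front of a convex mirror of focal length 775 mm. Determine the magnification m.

m = +0.113

For a convex mirror, f = -775 mm.
1/d_i = 1/f − 1/d_o = 1/(-775.0) − 1/(6100) = -0.001454, so d_i = -687.6 mm.
m = −d_i/d_o = −(-687.6)/(6100) = +0.113.
The image is virtual, upright and reduced, behind the mirror.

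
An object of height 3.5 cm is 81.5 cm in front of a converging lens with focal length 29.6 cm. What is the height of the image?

2.00 cm

1/d_i = 1/f − 1/d_o = 1/(29.60) − 1/(81.5) = 0.02151, so d_i = 46.48 cm.
m = −d_i/d_o = -0.5703.
|h_i| = |m|·h_o = 0.5703 × 3.5 = 2.00 cm. The image is real, inverted and reduced, on the far side of the lens.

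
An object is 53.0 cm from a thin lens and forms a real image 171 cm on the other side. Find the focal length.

Real image ⇒ d_i = +171 cm.
1/f = 1/d_o + 1/d_i = 1/(53.0) + 1/(171) = 0.02472, so f = 40.5 cm.
Since f is positive, the thin lens is converging.

f = 40.5 cm (converging)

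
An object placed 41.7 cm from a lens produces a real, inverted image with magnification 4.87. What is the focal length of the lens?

m = −d_i/d_o ⇒ d_i = −m·d_o = −(-4.87)·(41.7) = 203.1 cm.
1/f = 1/d_o + 1/d_i = 1/(41.7) + 1/(203.1) = 0.02890, so f = 34.6 cm.
Since f is positive, the lens is converging.

f = 34.6 cm (converging)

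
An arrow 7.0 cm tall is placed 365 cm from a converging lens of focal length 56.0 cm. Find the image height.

1.27 cm

1/d_i = 1/f − 1/d_o = 1/(56.00) − 1/(365) = 0.01512, so d_i = 66.15 cm.
m = −d_i/d_o = -0.1812.
|h_i| = |m|·h_o = 0.1812 × 7.0 = 1.27 cm. The image is real, inverted and reduced, on the far side of the lens.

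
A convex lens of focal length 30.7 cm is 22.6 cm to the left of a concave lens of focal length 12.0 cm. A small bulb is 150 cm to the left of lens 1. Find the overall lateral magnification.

m = +0.772

Lens 1: 1/d_i1 = 1/(30.7) − 1/(150) = 0.02591, so d_i1 = 38.60 cm; m₁ = −d_i1/d_o1 = -0.2573.
d_o2 = 22.6 − (38.60) = -16.00 cm (virtual object).
f₂ = −12.0 cm (diverging).
Lens 2: 1/d_i2 = 1/(-12.0) − 1/(-16.00) = -0.02083, so d_i2 = -48.00 cm; m₂ = −d_i2/d_o2 = -3.000.
m = m₁·m₂ = (-0.2573)(-3.000) = +0.772.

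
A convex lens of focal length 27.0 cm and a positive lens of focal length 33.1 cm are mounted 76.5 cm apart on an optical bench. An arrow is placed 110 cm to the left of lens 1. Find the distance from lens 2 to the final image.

177 cm

Lens 1: 1/d_i1 = 1/f₁ − 1/d_o1 = 1/(27.0) − 1/(110) = 0.02795, so d_i1 = 35.78 cm.
The intermediate image is 35.78 cm to the right of lens 1, which is 76.5 − (35.78) = 40.72 cm to the left of lens 2, so d_o2 = +40.72 cm.
Lens 2: 1/d_i2 = 1/f₂ − 1/d_o2 = 1/(33.1) − 1/(40.72) = 0.005654, so d_i2 = 177 cm.
The final image is real, 177 cm to the right of lens 2 (overall magnification ≈ 1.4).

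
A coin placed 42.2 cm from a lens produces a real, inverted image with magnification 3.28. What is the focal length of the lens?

f = 32.3 cm (converging)

m = −d_i/d_o ⇒ d_i = −m·d_o = −(-3.28)·(42.2) = 138.4 cm.
1/f = 1/d_o + 1/d_i = 1/(42.2) + 1/(138.4) = 0.03092, so f = 32.3 cm.
Since f is positive, the lens is converging.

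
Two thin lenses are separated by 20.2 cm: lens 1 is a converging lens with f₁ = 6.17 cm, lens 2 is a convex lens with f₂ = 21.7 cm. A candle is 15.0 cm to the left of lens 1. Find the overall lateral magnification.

m = -1.27

Lens 1: 1/d_i1 = 1/(6.17) − 1/(15.0) = 0.09541, so d_i1 = 10.48 cm; m₁ = −d_i1/d_o1 = -0.6987.
d_o2 = 20.2 − (10.48) = 9.720 cm.
Lens 2: 1/d_i2 = 1/(21.7) − 1/(9.720) = -0.05680, so d_i2 = -17.61 cm; m₂ = −d_i2/d_o2 = +1.811.
m = m₁·m₂ = (-0.6987)(+1.811) = -1.27.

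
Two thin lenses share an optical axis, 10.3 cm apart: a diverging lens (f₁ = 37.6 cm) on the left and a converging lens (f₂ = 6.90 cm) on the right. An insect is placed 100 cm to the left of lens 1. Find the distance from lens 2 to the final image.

Lens 1 is diverging, so f₁ = −37.6 cm.
Lens 1: 1/d_i1 = 1/f₁ − 1/d_o1 = 1/(-37.6) − 1/(100) = -0.03660, so d_i1 = -27.33 cm.
The intermediate image is 27.33 cm to the left of lens 1 (virtual), which is 10.3 − (-27.33) = 37.63 cm to the left of lens 2, so d_o2 = +37.63 cm.
Lens 2: 1/d_i2 = 1/f₂ − 1/d_o2 = 1/(6.90) − 1/(37.63) = 0.1184, so d_i2 = 8.45 cm.
The final image is real, 8.45 cm to the right of lens 2 (overall magnification ≈ -0.061).

8.45 cm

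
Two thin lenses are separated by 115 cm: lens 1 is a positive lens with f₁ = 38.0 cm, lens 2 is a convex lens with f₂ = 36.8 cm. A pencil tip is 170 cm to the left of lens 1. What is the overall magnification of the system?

Lens 1: 1/d_i1 = 1/(38.0) − 1/(170) = 0.02043, so d_i1 = 48.94 cm; m₁ = −d_i1/d_o1 = -0.2879.
d_o2 = 115 − (48.94) = 66.06 cm.
Lens 2: 1/d_i2 = 1/(36.8) − 1/(66.06) = 0.01204, so d_i2 = 83.08 cm; m₂ = −d_i2/d_o2 = -1.258.
m = m₁·m₂ = (-0.2879)(-1.258) = +0.362.

m = +0.362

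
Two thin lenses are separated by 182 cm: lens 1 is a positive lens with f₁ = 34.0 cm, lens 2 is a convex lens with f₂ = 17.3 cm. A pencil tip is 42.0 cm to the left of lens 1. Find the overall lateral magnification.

m = -5.33

Lens 1: 1/d_i1 = 1/(34.0) − 1/(42.0) = 0.005602, so d_i1 = 178.5 cm; m₁ = −d_i1/d_o1 = -4.250.
d_o2 = 182 − (178.5) = 3.500 cm.
Lens 2: 1/d_i2 = 1/(17.3) − 1/(3.500) = -0.2279, so d_i2 = -4.388 cm; m₂ = −d_i2/d_o2 = +1.254.
m = m₁·m₂ = (-4.250)(+1.254) = -5.33.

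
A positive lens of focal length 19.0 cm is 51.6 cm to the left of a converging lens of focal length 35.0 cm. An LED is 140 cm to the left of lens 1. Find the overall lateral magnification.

Lens 1: 1/d_i1 = 1/(19.0) − 1/(140) = 0.04549, so d_i1 = 21.98 cm; m₁ = −d_i1/d_o1 = -0.1570.
d_o2 = 51.6 − (21.98) = 29.62 cm.
Lens 2: 1/d_i2 = 1/(35.0) − 1/(29.62) = -0.005190, so d_i2 = -192.7 cm; m₂ = −d_i2/d_o2 = +6.506.
m = m₁·m₂ = (-0.1570)(+6.506) = -1.02.

m = -1.02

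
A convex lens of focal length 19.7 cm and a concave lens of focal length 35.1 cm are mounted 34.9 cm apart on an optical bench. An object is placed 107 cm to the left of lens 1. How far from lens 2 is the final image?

8.23 cm

Lens 1: 1/d_i1 = 1/f₁ − 1/d_o1 = 1/(19.7) − 1/(107) = 0.04142, so d_i1 = 24.15 cm.
The intermediate image is 24.15 cm to the right of lens 1, which is 34.9 − (24.15) = 10.75 cm to the left of lens 2, so d_o2 = +10.75 cm.
Lens 2 is diverging, so f₂ = −35.1 cm.
Lens 2: 1/d_i2 = 1/f₂ − 1/d_o2 = 1/(-35.1) − 1/(10.75) = -0.1215, so d_i2 = -8.23 cm.
The final image is virtual, 8.23 cm to the left of lens 2 (overall magnification ≈ -0.17).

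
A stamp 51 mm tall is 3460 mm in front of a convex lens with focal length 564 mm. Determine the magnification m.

m = -0.195

1/d_i = 1/f − 1/d_o = 1/(564.0) − 1/(3460) = 0.001484, so d_i = 673.8 mm.
m = −d_i/d_o = −(673.8)/(3460) = -0.195.
The image is real, inverted and reduced, on the far side of the lens.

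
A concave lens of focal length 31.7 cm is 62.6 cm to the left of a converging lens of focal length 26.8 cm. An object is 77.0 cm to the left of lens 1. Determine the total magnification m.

f₁ = −31.7 cm (diverging).
Lens 1: 1/d_i1 = 1/(-31.7) − 1/(77.0) = -0.04453, so d_i1 = -22.46 cm; m₁ = −d_i1/d_o1 = +0.2917.
d_o2 = 62.6 − (-22.46) = 85.06 cm.
Lens 2: 1/d_i2 = 1/(26.8) − 1/(85.06) = 0.02556, so d_i2 = 39.13 cm; m₂ = −d_i2/d_o2 = -0.4600.
m = m₁·m₂ = (+0.2917)(-0.4600) = -0.134.

m = -0.134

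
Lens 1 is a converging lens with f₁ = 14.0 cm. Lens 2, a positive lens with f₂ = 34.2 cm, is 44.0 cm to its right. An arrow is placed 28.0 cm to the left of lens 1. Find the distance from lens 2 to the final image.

30.1 cm

Lens 1: 1/d_i1 = 1/f₁ − 1/d_o1 = 1/(14.0) − 1/(28.0) = 0.03571, so d_i1 = 28.00 cm.
The intermediate image is 28.00 cm to the right of lens 1, which is 44.0 − (28.00) = 16.00 cm to the left of lens 2, so d_o2 = +16.00 cm.
Lens 2: 1/d_i2 = 1/f₂ − 1/d_o2 = 1/(34.2) − 1/(16.00) = -0.03326, so d_i2 = -30.1 cm.
The final image is virtual, 30.1 cm to the left of lens 2 (overall magnification ≈ -1.9).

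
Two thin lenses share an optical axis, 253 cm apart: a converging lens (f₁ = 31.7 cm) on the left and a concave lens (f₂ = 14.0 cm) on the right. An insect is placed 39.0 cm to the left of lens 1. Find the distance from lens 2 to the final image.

12.0 cm

Lens 1: 1/d_i1 = 1/f₁ − 1/d_o1 = 1/(31.7) − 1/(39.0) = 0.005905, so d_i1 = 169.4 cm.
The intermediate image is 169.4 cm to the right of lens 1, which is 253 − (169.4) = 83.60 cm to the left of lens 2, so d_o2 = +83.60 cm.
Lens 2 is diverging, so f₂ = −14.0 cm.
Lens 2: 1/d_i2 = 1/f₂ − 1/d_o2 = 1/(-14.0) − 1/(83.60) = -0.08339, so d_i2 = -12.0 cm.
The final image is virtual, 12.0 cm to the left of lens 2 (overall magnification ≈ -0.62).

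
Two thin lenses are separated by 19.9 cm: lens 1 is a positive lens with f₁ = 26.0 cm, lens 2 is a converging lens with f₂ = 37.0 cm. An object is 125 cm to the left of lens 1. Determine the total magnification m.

m = -0.195

Lens 1: 1/d_i1 = 1/(26.0) − 1/(125) = 0.03046, so d_i1 = 32.83 cm; m₁ = −d_i1/d_o1 = -0.2626.
d_o2 = 19.9 − (32.83) = -12.93 cm (virtual object).
Lens 2: 1/d_i2 = 1/(37.0) − 1/(-12.93) = 0.1044, so d_i2 = 9.582 cm; m₂ = −d_i2/d_o2 = +0.7410.
m = m₁·m₂ = (-0.2626)(+0.7410) = -0.195.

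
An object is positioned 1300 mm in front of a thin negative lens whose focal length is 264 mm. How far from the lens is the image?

For a negative lens, f = -264 mm.
Lens equation: 1/s_i = 1/f − 1/s_o = 1/(-264.0) − 1/(1300) = -0.003788 − 0.0007692 = -0.004557, so s_i = -219 mm.
The image is virtual, upright and reduced, on the same side as the object.

219 mm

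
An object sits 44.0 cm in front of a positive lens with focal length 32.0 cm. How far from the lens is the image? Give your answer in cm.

Thin-lens equation: 1/q = 1/f − 1/p = 1/(32.00) − 1/(44.0) = 0.03125 − 0.02273 = 0.008523, so q = 117 cm.
The image is real, inverted and enlarged, on the far side of the lens.

117 cm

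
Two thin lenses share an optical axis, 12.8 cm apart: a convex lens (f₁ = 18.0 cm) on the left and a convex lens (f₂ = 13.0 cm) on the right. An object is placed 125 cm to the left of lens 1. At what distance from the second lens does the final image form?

Lens 1: 1/d_i1 = 1/f₁ − 1/d_o1 = 1/(18.0) − 1/(125) = 0.04756, so d_i1 = 21.03 cm.
The intermediate image is 21.03 cm to the right of lens 1, which lies 8.230 cm to the right of lens 2 — a virtual object — so d_o2 = −8.230 cm.
Lens 2: 1/d_i2 = 1/f₂ − 1/d_o2 = 1/(13.0) − 1/(-8.230) = 0.1984, so d_i2 = 5.04 cm.
The final image is real, 5.04 cm to the right of lens 2 (overall magnification ≈ -0.10).

5.04 cm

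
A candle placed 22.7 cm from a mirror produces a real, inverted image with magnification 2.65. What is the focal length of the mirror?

m = −d_i/d_o ⇒ d_i = −m·d_o = −(-2.65)·(22.7) = 60.15 cm.
1/f = 1/d_o + 1/d_i = 1/(22.7) + 1/(60.15) = 0.06068, so f = 16.5 cm.
Since f is positive, the mirror is concave.

f = 16.5 cm (concave)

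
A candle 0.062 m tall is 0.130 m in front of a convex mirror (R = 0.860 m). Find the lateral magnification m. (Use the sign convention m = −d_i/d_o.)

f = R/2 = 0.860/2 = 0.4300 m; for a convex mirror, f = -0.4300 m.
1/d_i = 1/f − 1/d_o = 1/(-0.4300) − 1/(0.130) = -10.02, so d_i = -0.09982 m.
m = −d_i/d_o = −(-0.09982)/(0.130) = +0.768.
The image is virtual, upright and reduced, behind the mirror.

m = +0.768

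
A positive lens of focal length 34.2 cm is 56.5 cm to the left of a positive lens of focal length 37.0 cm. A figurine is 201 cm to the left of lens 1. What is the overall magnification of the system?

Lens 1: 1/d_i1 = 1/(34.2) − 1/(201) = 0.02426, so d_i1 = 41.21 cm; m₁ = −d_i1/d_o1 = -0.2050.
d_o2 = 56.5 − (41.21) = 15.29 cm.
Lens 2: 1/d_i2 = 1/(37.0) − 1/(15.29) = -0.03838, so d_i2 = -26.06 cm; m₂ = −d_i2/d_o2 = +1.704.
m = m₁·m₂ = (-0.2050)(+1.704) = -0.349.

m = -0.349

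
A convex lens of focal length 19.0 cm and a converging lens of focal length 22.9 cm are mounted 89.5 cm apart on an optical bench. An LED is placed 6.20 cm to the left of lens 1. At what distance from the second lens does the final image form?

29.8 cm

Lens 1: 1/d_i1 = 1/f₁ − 1/d_o1 = 1/(19.0) − 1/(6.20) = -0.1087, so d_i1 = -9.203 cm.
The intermediate image is 9.203 cm to the left of lens 1 (virtual), which is 89.5 − (-9.203) = 98.70 cm to the left of lens 2, so d_o2 = +98.70 cm.
Lens 2: 1/d_i2 = 1/f₂ − 1/d_o2 = 1/(22.9) − 1/(98.70) = 0.03354, so d_i2 = 29.8 cm.
The final image is real, 29.8 cm to the right of lens 2 (overall magnification ≈ -0.45).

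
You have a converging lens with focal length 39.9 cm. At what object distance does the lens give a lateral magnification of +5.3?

m = −d_i/d_o ⇒ d_i = −m·d_o.
1/f = 1/d_o + 1/d_i = 1/d_o − 1/(m·d_o) = (1 − 1/m)/d_o, so d_o = f(1 − 1/m) = (39.90)(1 − 1/(+5.3)) = 32.4 cm.

32.4 cm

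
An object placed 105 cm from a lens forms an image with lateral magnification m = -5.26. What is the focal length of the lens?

f = 88.2 cm (converging)

m = −d_i/d_o ⇒ d_i = −m·d_o = −(-5.26)·(105) = 552.3 cm.
1/f = 1/d_o + 1/d_i = 1/(105) + 1/(552.3) = 0.01133, so f = 88.2 cm.
Since f is positive, the lens is converging.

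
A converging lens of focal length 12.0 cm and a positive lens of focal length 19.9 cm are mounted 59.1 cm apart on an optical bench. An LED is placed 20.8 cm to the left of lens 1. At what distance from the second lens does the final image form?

Lens 1: 1/d_i1 = 1/f₁ − 1/d_o1 = 1/(12.0) − 1/(20.8) = 0.03526, so d_i1 = 28.36 cm.
The intermediate image is 28.36 cm to the right of lens 1, which is 59.1 − (28.36) = 30.74 cm to the left of lens 2, so d_o2 = +30.74 cm.
Lens 2: 1/d_i2 = 1/f₂ − 1/d_o2 = 1/(19.9) − 1/(30.74) = 0.01772, so d_i2 = 56.4 cm.
The final image is real, 56.4 cm to the right of lens 2 (overall magnification ≈ 2.5).

56.4 cm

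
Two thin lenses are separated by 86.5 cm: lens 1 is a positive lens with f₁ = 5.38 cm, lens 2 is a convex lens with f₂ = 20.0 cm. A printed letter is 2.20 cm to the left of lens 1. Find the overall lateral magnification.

Lens 1: 1/d_i1 = 1/(5.38) − 1/(2.20) = -0.2687, so d_i1 = -3.722 cm; m₁ = −d_i1/d_o1 = +1.692.
d_o2 = 86.5 − (-3.722) = 90.22 cm.
Lens 2: 1/d_i2 = 1/(20.0) − 1/(90.22) = 0.03892, so d_i2 = 25.70 cm; m₂ = −d_i2/d_o2 = -0.2848.
m = m₁·m₂ = (+1.692)(-0.2848) = -0.482.

m = -0.482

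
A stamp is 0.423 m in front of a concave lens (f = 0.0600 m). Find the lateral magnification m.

m = +0.124

For a concave lens, f = -0.0600 m.
1/d_i = 1/f − 1/d_o = 1/(-0.06000) − 1/(0.423) = -19.03, so d_i = -0.05255 m.
m = −d_i/d_o = −(-0.05255)/(0.423) = +0.124.
The image is virtual, upright and reduced, on the same side as the object.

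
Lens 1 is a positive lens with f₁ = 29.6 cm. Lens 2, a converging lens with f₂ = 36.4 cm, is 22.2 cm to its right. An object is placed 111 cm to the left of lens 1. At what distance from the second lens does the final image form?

12.1 cm

Lens 1: 1/d_i1 = 1/f₁ − 1/d_o1 = 1/(29.6) − 1/(111) = 0.02477, so d_i1 = 40.36 cm.
The intermediate image is 40.36 cm to the right of lens 1, which lies 18.16 cm to the right of lens 2 — a virtual object — so d_o2 = −18.16 cm.
Lens 2: 1/d_i2 = 1/f₂ − 1/d_o2 = 1/(36.4) − 1/(-18.16) = 0.08254, so d_i2 = 12.1 cm.
The final image is real, 12.1 cm to the right of lens 2 (overall magnification ≈ -0.24).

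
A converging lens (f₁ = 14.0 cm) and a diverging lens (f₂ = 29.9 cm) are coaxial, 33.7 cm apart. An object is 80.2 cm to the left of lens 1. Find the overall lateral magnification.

Lens 1: 1/d_i1 = 1/(14.0) − 1/(80.2) = 0.05896, so d_i1 = 16.96 cm; m₁ = −d_i1/d_o1 = -0.2115.
d_o2 = 33.7 − (16.96) = 16.74 cm.
f₂ = −29.9 cm (diverging).
Lens 2: 1/d_i2 = 1/(-29.9) − 1/(16.74) = -0.09318, so d_i2 = -10.73 cm; m₂ = −d_i2/d_o2 = +0.6411.
m = m₁·m₂ = (-0.2115)(+0.6411) = -0.136.

m = -0.136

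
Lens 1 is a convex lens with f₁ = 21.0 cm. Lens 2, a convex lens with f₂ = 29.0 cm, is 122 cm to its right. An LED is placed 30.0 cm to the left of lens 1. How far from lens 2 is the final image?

65.6 cm

Lens 1: 1/d_i1 = 1/f₁ − 1/d_o1 = 1/(21.0) − 1/(30.0) = 0.01429, so d_i1 = 70.00 cm.
The intermediate image is 70.00 cm to the right of lens 1, which is 122 − (70.00) = 52.00 cm to the left of lens 2, so d_o2 = +52.00 cm.
Lens 2: 1/d_i2 = 1/f₂ − 1/d_o2 = 1/(29.0) − 1/(52.00) = 0.01525, so d_i2 = 65.6 cm.
The final image is real, 65.6 cm to the right of lens 2 (overall magnification ≈ 2.9).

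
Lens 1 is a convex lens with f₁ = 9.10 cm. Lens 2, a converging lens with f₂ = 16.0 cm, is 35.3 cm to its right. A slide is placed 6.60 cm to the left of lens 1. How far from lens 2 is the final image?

21.9 cm

Lens 1: 1/d_i1 = 1/f₁ − 1/d_o1 = 1/(9.10) − 1/(6.60) = -0.04163, so d_i1 = -24.02 cm.
The intermediate image is 24.02 cm to the left of lens 1 (virtual), which is 35.3 − (-24.02) = 59.32 cm to the left of lens 2, so d_o2 = +59.32 cm.
Lens 2: 1/d_i2 = 1/f₂ − 1/d_o2 = 1/(16.0) − 1/(59.32) = 0.04564, so d_i2 = 21.9 cm.
The final image is real, 21.9 cm to the right of lens 2 (overall magnification ≈ -1.3).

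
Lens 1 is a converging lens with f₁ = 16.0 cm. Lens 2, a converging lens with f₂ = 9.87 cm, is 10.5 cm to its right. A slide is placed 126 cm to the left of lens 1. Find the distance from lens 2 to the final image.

4.37 cm

Lens 1: 1/d_i1 = 1/f₁ − 1/d_o1 = 1/(16.0) − 1/(126) = 0.05456, so d_i1 = 18.33 cm.
The intermediate image is 18.33 cm to the right of lens 1, which lies 7.830 cm to the right of lens 2 — a virtual object — so d_o2 = −7.830 cm.
Lens 2: 1/d_i2 = 1/f₂ − 1/d_o2 = 1/(9.87) − 1/(-7.830) = 0.2290, so d_i2 = 4.37 cm.
The final image is real, 4.37 cm to the right of lens 2 (overall magnification ≈ -0.081).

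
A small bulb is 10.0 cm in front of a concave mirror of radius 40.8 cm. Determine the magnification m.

m = +1.96

f = R/2 = 40.8/2 = 20.40 cm.
1/d_i = 1/f − 1/d_o = 1/(20.40) − 1/(10.0) = -0.05098, so d_i = -19.62 cm.
m = −d_i/d_o = −(-19.62)/(10.0) = +1.96.
The image is virtual, upright and enlarged, behind the mirror.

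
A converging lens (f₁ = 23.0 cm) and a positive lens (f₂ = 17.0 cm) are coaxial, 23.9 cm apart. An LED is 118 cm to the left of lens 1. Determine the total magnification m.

Lens 1: 1/d_i1 = 1/(23.0) − 1/(118) = 0.03500, so d_i1 = 28.57 cm; m₁ = −d_i1/d_o1 = -0.2421.
d_o2 = 23.9 − (28.57) = -4.670 cm (virtual object).
Lens 2: 1/d_i2 = 1/(17.0) − 1/(-4.670) = 0.2730, so d_i2 = 3.664 cm; m₂ = −d_i2/d_o2 = +0.7845.
m = m₁·m₂ = (-0.2421)(+0.7845) = -0.190.

m = -0.190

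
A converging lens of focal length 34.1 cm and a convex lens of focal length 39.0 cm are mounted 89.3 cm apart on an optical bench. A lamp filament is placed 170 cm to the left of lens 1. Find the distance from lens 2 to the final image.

238 cm

Lens 1: 1/d_i1 = 1/f₁ − 1/d_o1 = 1/(34.1) − 1/(170) = 0.02344, so d_i1 = 42.66 cm.
The intermediate image is 42.66 cm to the right of lens 1, which is 89.3 − (42.66) = 46.64 cm to the left of lens 2, so d_o2 = +46.64 cm.
Lens 2: 1/d_i2 = 1/f₂ − 1/d_o2 = 1/(39.0) − 1/(46.64) = 0.004200, so d_i2 = 238 cm.
The final image is real, 238 cm to the right of lens 2 (overall magnification ≈ 1.3).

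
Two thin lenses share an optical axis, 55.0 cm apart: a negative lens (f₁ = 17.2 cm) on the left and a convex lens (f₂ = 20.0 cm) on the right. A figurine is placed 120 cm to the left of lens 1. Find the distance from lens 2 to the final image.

Lens 1 is diverging, so f₁ = −17.2 cm.
Lens 1: 1/d_i1 = 1/f₁ − 1/d_o1 = 1/(-17.2) − 1/(120) = -0.06647, so d_i1 = -15.04 cm.
The intermediate image is 15.04 cm to the left of lens 1 (virtual), which is 55.0 − (-15.04) = 70.04 cm to the left of lens 2, so d_o2 = +70.04 cm.
Lens 2: 1/d_i2 = 1/f₂ − 1/d_o2 = 1/(20.0) − 1/(70.04) = 0.03572, so d_i2 = 28.0 cm.
The final image is real, 28.0 cm to the right of lens 2 (overall magnification ≈ -0.050).

28.0 cm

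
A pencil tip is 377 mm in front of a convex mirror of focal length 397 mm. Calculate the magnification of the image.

For a convex mirror, f = -397 mm.
1/d_i = 1/f − 1/d_o = 1/(-397.0) − 1/(377) = -0.005171, so d_i = -193.4 mm.
m = −d_i/d_o = −(-193.4)/(377) = +0.513.
The image is virtual, upright and reduced, behind the mirror.

m = +0.513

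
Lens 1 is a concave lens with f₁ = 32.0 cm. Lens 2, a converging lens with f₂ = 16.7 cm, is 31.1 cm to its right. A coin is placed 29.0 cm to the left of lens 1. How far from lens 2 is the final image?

Lens 1 is diverging, so f₁ = −32.0 cm.
Lens 1: 1/d_i1 = 1/f₁ − 1/d_o1 = 1/(-32.0) − 1/(29.0) = -0.06573, so d_i1 = -15.21 cm.
The intermediate image is 15.21 cm to the left of lens 1 (virtual), which is 31.1 − (-15.21) = 46.31 cm to the left of lens 2, so d_o2 = +46.31 cm.
Lens 2: 1/d_i2 = 1/f₂ − 1/d_o2 = 1/(16.7) − 1/(46.31) = 0.03829, so d_i2 = 26.1 cm.
The final image is real, 26.1 cm to the right of lens 2 (overall magnification ≈ -0.30).

26.1 cm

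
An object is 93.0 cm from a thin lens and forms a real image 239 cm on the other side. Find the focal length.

f = 66.9 cm (converging)

Real image ⇒ d_i = +239 cm.
1/f = 1/d_o + 1/d_i = 1/(93.0) + 1/(239) = 0.01494, so f = 66.9 cm.
Since f is positive, the thin lens is converging.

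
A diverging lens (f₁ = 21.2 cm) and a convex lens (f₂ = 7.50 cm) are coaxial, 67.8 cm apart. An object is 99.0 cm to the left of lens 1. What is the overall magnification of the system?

f₁ = −21.2 cm (diverging).
Lens 1: 1/d_i1 = 1/(-21.2) − 1/(99.0) = -0.05727, so d_i1 = -17.46 cm; m₁ = −d_i1/d_o1 = +0.1764.
d_o2 = 67.8 − (-17.46) = 85.26 cm.
Lens 2: 1/d_i2 = 1/(7.50) − 1/(85.26) = 0.1216, so d_i2 = 8.223 cm; m₂ = −d_i2/d_o2 = -0.09645.
m = m₁·m₂ = (+0.1764)(-0.09645) = -0.0170.

m = -0.0170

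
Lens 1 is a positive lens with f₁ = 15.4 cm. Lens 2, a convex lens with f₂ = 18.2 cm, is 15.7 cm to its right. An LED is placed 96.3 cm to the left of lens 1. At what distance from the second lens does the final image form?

2.30 cm

Lens 1: 1/d_i1 = 1/f₁ − 1/d_o1 = 1/(15.4) − 1/(96.3) = 0.05455, so d_i1 = 18.33 cm.
The intermediate image is 18.33 cm to the right of lens 1, which lies 2.630 cm to the right of lens 2 — a virtual object — so d_o2 = −2.630 cm.
Lens 2: 1/d_i2 = 1/f₂ − 1/d_o2 = 1/(18.2) − 1/(-2.630) = 0.4352, so d_i2 = 2.30 cm.
The final image is real, 2.30 cm to the right of lens 2 (overall magnification ≈ -0.17).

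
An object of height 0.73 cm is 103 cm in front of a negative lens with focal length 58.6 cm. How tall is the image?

For a negative lens, f = -58.6 cm.
1/d_i = 1/f − 1/d_o = 1/(-58.60) − 1/(103) = -0.02677, so d_i = -37.35 cm.
m = −d_i/d_o = +0.3626.
|h_i| = |m|·h_o = 0.3626 × 0.73 = 0.265 cm. The image is virtual, upright and reduced, on the same side as the object.

0.265 cm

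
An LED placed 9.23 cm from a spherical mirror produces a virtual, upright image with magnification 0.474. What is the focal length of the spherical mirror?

f = -8.32 cm (convex)

m = −d_i/d_o ⇒ d_i = −m·d_o = −(+0.474)·(9.23) = -4.375 cm.
1/f = 1/d_o + 1/d_i = 1/(9.23) + 1/(-4.375) = -0.1202, so f = -8.32 cm.
Since f is negative, the spherical mirror is convex.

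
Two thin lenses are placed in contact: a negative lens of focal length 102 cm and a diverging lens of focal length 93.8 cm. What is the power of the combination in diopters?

P₁ = 1/f₁ = 1/(-1.02 m) = -0.9804 D; P₂ = 1/f₂ = 1/(-0.938 m) = -1.066 D.
For thin lenses in contact, P = P₁ + P₂ = (-0.9804) + (-1.066) = -2.05 D.

P = -2.05 D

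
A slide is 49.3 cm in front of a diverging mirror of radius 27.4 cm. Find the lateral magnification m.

f = R/2 = 27.4/2 = 13.70 cm; for a diverging mirror, f = -13.70 cm.
1/d_i = 1/f − 1/d_o = 1/(-13.70) − 1/(49.3) = -0.09328, so d_i = -10.72 cm.
m = −d_i/d_o = −(-10.72)/(49.3) = +0.217.
The image is virtual, upright and reduced, behind the mirror.

m = +0.217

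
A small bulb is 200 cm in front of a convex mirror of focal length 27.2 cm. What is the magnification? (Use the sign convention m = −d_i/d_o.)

m = +0.120

For a convex mirror, f = -27.2 cm.
1/d_i = 1/f − 1/d_o = 1/(-27.20) − 1/(200) = -0.04176, so d_i = -23.94 cm.
m = −d_i/d_o = −(-23.94)/(200) = +0.120.
The image is virtual, upright and reduced, behind the mirror.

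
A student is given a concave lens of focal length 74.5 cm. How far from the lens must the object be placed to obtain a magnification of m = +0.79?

For a concave lens, f = -74.5 cm.
m = −d_i/d_o ⇒ d_i = −m·d_o.
1/f = 1/d_o + 1/d_i = 1/d_o − 1/(m·d_o) = (1 − 1/m)/d_o, so d_o = f(1 − 1/m) = (-74.50)(1 − 1/(+0.79)) = 19.8 cm.

19.8 cm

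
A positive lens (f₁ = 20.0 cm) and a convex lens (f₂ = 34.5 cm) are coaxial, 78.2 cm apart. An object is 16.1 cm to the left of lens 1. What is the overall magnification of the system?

Lens 1: 1/d_i1 = 1/(20.0) − 1/(16.1) = -0.01211, so d_i1 = -82.56 cm; m₁ = −d_i1/d_o1 = +5.128.
d_o2 = 78.2 − (-82.56) = 160.8 cm.
Lens 2: 1/d_i2 = 1/(34.5) − 1/(160.8) = 0.02277, so d_i2 = 43.92 cm; m₂ = −d_i2/d_o2 = -0.2732.
m = m₁·m₂ = (+5.128)(-0.2732) = -1.40.

m = -1.40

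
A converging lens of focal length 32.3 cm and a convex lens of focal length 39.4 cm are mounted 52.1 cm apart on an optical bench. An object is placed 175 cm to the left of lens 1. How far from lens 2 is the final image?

18.3 cm

Lens 1: 1/d_i1 = 1/f₁ − 1/d_o1 = 1/(32.3) − 1/(175) = 0.02525, so d_i1 = 39.61 cm.
The intermediate image is 39.61 cm to the right of lens 1, which is 52.1 − (39.61) = 12.49 cm to the left of lens 2, so d_o2 = +12.49 cm.
Lens 2: 1/d_i2 = 1/f₂ − 1/d_o2 = 1/(39.4) − 1/(12.49) = -0.05468, so d_i2 = -18.3 cm.
The final image is virtual, 18.3 cm to the left of lens 2 (overall magnification ≈ -0.33).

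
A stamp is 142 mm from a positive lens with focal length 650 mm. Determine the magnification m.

1/d_i = 1/f − 1/d_o = 1/(650.0) − 1/(142) = -0.005504, so d_i = -181.7 mm.
m = −d_i/d_o = −(-181.7)/(142) = +1.28.
The image is virtual, upright and enlarged, on the same side as the object.

m = +1.28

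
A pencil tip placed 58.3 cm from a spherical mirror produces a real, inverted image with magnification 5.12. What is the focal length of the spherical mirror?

m = −d_i/d_o ⇒ d_i = −m·d_o = −(-5.12)·(58.3) = 298.5 cm.
1/f = 1/d_o + 1/d_i = 1/(58.3) + 1/(298.5) = 0.02050, so f = 48.8 cm.
Since f is positive, the spherical mirror is concave.

f = 48.8 cm (concave)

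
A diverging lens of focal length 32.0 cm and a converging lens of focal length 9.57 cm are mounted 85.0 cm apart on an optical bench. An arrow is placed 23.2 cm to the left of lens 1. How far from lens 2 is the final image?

10.6 cm

Lens 1 is diverging, so f₁ = −32.0 cm.
Lens 1: 1/d_i1 = 1/f₁ − 1/d_o1 = 1/(-32.0) − 1/(23.2) = -0.07435, so d_i1 = -13.45 cm.
The intermediate image is 13.45 cm to the left of lens 1 (virtual), which is 85.0 − (-13.45) = 98.45 cm to the left of lens 2, so d_o2 = +98.45 cm.
Lens 2: 1/d_i2 = 1/f₂ − 1/d_o2 = 1/(9.57) − 1/(98.45) = 0.09434, so d_i2 = 10.6 cm.
The final image is real, 10.6 cm to the right of lens 2 (overall magnification ≈ -0.062).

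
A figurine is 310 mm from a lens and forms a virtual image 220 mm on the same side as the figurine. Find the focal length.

f = -758 mm (diverging)

Virtual image ⇒ d_i = −220 mm.
1/f = 1/d_o + 1/d_i = 1/(310) + 1/(-220) = -0.001320, so f = -758 mm.
Since f is negative, the lens is diverging.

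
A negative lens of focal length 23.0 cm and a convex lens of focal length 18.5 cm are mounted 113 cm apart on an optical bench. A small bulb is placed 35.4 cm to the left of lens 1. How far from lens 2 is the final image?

Lens 1 is diverging, so f₁ = −23.0 cm.
Lens 1: 1/d_i1 = 1/f₁ − 1/d_o1 = 1/(-23.0) − 1/(35.4) = -0.07173, so d_i1 = -13.94 cm.
The intermediate image is 13.94 cm to the left of lens 1 (virtual), which is 113 − (-13.94) = 126.9 cm to the left of lens 2, so d_o2 = +126.9 cm.
Lens 2: 1/d_i2 = 1/f₂ − 1/d_o2 = 1/(18.5) − 1/(126.9) = 0.04617, so d_i2 = 21.7 cm.
The final image is real, 21.7 cm to the right of lens 2 (overall magnification ≈ -0.067).

21.7 cm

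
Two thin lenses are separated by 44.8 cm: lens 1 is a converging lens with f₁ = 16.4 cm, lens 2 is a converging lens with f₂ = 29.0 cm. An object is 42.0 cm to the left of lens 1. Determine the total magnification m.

m = -1.67

Lens 1: 1/d_i1 = 1/(16.4) − 1/(42.0) = 0.03717, so d_i1 = 26.91 cm; m₁ = −d_i1/d_o1 = -0.6407.
d_o2 = 44.8 − (26.91) = 17.89 cm.
Lens 2: 1/d_i2 = 1/(29.0) − 1/(17.89) = -0.02141, so d_i2 = -46.70 cm; m₂ = −d_i2/d_o2 = +2.610.
m = m₁·m₂ = (-0.6407)(+2.610) = -1.67.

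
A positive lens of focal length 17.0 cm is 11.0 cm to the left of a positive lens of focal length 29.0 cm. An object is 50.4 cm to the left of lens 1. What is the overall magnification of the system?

Lens 1: 1/d_i1 = 1/(17.0) − 1/(50.4) = 0.03898, so d_i1 = 25.65 cm; m₁ = −d_i1/d_o1 = -0.5089.
d_o2 = 11.0 − (25.65) = -14.65 cm (virtual object).
Lens 2: 1/d_i2 = 1/(29.0) − 1/(-14.65) = 0.1027, so d_i2 = 9.733 cm; m₂ = −d_i2/d_o2 = +0.6644.
m = m₁·m₂ = (-0.5089)(+0.6644) = -0.338.

m = -0.338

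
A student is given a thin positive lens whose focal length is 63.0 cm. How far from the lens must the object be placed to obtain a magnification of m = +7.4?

54.5 cm

m = −d_i/d_o ⇒ d_i = −m·d_o.
1/f = 1/d_o + 1/d_i = 1/d_o − 1/(m·d_o) = (1 − 1/m)/d_o, so d_o = f(1 − 1/m) = (63.00)(1 − 1/(+7.4)) = 54.5 cm.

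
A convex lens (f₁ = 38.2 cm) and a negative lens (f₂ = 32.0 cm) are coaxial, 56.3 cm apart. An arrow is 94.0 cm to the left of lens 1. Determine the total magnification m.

Lens 1: 1/d_i1 = 1/(38.2) − 1/(94.0) = 0.01554, so d_i1 = 64.35 cm; m₁ = −d_i1/d_o1 = -0.6846.
d_o2 = 56.3 − (64.35) = -8.050 cm (virtual object).
f₂ = −32.0 cm (diverging).
Lens 2: 1/d_i2 = 1/(-32.0) − 1/(-8.050) = 0.09297, so d_i2 = 10.76 cm; m₂ = −d_i2/d_o2 = +1.336.
m = m₁·m₂ = (-0.6846)(+1.336) = -0.915.

m = -0.915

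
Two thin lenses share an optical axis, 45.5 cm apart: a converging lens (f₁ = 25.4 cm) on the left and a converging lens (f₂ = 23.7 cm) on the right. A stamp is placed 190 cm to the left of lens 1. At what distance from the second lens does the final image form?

Lens 1: 1/d_i1 = 1/f₁ − 1/d_o1 = 1/(25.4) − 1/(190) = 0.03411, so d_i1 = 29.32 cm.
The intermediate image is 29.32 cm to the right of lens 1, which is 45.5 − (29.32) = 16.18 cm to the left of lens 2, so d_o2 = +16.18 cm.
Lens 2: 1/d_i2 = 1/f₂ − 1/d_o2 = 1/(23.7) − 1/(16.18) = -0.01961, so d_i2 = -51.0 cm.
The final image is virtual, 51.0 cm to the left of lens 2 (overall magnification ≈ -0.49).

51.0 cm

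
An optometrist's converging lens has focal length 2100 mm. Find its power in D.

f = 210 cm = 2.10 m.
P = 1/f = 1/(2.10 m) = +0.476 D.

P = +0.476 D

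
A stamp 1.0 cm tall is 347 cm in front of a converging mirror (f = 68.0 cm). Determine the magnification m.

1/d_i = 1/f − 1/d_o = 1/(68.00) − 1/(347) = 0.01182, so d_i = 84.57 cm.
m = −d_i/d_o = −(84.57)/(347) = -0.244.
The image is real, inverted and reduced, in front of the mirror.

m = -0.244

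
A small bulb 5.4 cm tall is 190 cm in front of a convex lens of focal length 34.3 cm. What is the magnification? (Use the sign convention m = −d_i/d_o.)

1/d_i = 1/f − 1/d_o = 1/(34.30) − 1/(190) = 0.02389, so d_i = 41.86 cm.
m = −d_i/d_o = −(41.86)/(190) = -0.220.
The image is real, inverted and reduced, on the far side of the lens.

m = -0.220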